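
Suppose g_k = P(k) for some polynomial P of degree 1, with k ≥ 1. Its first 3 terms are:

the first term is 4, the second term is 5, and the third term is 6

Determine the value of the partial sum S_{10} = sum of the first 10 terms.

1st diffs: 1, 1 (constant).
So g_k = k + 3.
Continuing: …, 7, 8, 9, 10, …, g_{10} = 13.
Summing k = 1..10 (10 terms) gives 85.

85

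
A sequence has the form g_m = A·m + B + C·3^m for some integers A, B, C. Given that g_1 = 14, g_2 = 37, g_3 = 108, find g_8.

26239

Write the equations: A + B + 3C = 14; 2A + B + 9C = 37; 3A + B + 27C = 108.
Subtracting the first from the second: A + 6C = 23.
Subtracting the second from the third: A + 18C = 71.
Solving: C = 4, A = -1, then B = 3.
Therefore g_8 = -8 + 3 + 4·6561 = 26239.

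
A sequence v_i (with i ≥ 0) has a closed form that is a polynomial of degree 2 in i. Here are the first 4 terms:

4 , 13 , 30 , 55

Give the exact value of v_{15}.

1st diffs: 9, 17, 25.
2nd diffs: 8, 8 (constant).
So v_i = 4i^2 + 5i + 4.
Evaluating at i = 15 gives v_{15} = 979.

979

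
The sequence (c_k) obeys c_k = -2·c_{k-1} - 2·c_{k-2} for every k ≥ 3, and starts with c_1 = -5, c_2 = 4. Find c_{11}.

c_3 = 2, c_4 = -12, c_5 = 20, c_6 = -16, c_7 = -8, c_8 = 48, c_9 = -80, c_{10} = 64, c_{11} = 32.

32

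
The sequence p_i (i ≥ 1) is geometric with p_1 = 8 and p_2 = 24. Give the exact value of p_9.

Common ratio r = 3.
p_i = 8·3^(i-1).
p_9 = 8·3^8 = 52488.

52488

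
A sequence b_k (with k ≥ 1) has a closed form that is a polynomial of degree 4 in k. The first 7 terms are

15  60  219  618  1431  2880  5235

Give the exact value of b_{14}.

79848

1st diffs: 45, 159, 399, 813, 1449, 2355.
2nd diffs: 114, 240, 414, 636, 906.
3rd diffs: 126, 174, 222, 270.
4th diffs: 48, 48, 48 (constant).
So b_k = 2k^4 + k^3 + k^2 + 5k + 6.
Evaluating at k = 14 gives b_{14} = 79848.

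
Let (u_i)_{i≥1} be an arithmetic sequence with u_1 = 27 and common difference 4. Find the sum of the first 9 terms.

u_i = 27 + (i - 1)·4.
u_9 = 59; S = 9·(27 + 59)/2 = 387.

387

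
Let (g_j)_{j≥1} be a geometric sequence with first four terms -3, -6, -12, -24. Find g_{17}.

-196608

Common ratio r = 2.
g_j = (-3)·2^(j-1).
g_{17} = (-3)·2^16 = -196608.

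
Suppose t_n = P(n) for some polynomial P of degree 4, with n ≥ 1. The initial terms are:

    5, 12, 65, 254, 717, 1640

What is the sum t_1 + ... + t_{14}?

203637

1st diffs: 7, 53, 189, 463, 923.
2nd diffs: 46, 136, 274, 460.
3rd diffs: 90, 138, 186.
4th diffs: 48, 48 (constant).
So t_n = 2n^4 - 5n^3 + 3n^2 + 3n + 2.
Continuing: …, 3257, 5850, 9749, 15332, …, t_{14} = 63744.
Summing n = 1..14 (14 terms) gives 203637.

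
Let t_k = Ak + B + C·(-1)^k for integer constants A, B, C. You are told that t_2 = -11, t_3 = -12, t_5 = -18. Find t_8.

At k = 2, 3, 5: 2A + B + C = -11; 3A + B - C = -12; 5A + B - C = -18.
Subtracting the first from the second: A - 2C = -1.
Subtracting the second from the third: 2A = -6.
Solving: C = -1, A = -3, then B = -4.
Hence t_8 = -3·8 + (-4) + (-1)·1 = -29.

-29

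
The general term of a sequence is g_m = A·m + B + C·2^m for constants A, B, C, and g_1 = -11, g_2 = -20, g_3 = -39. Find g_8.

Write the equations: A + B + 2C = -11; 2A + B + 4C = -20; 3A + B + 8C = -39.
Subtracting the first from the second: A + 2C = -9.
Subtracting the second from the third: A + 4C = -19.
Solving: C = -5, A = 1, then B = -2.
So g_m = 1·m + (-2) + (-5)·2^m; at m=8 this is -1274.

-1274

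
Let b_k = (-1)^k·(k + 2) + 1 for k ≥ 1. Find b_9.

-10

(-1)^9 = -1; k + 2 at k=9 is 11; so b_9 = -10.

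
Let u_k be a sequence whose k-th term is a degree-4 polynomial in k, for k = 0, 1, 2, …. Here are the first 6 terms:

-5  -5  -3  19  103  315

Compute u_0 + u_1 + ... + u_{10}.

17303

1st diffs: 0, 2, 22, 84, 212.
2nd diffs: 2, 20, 62, 128.
3rd diffs: 18, 42, 66.
4th diffs: 24, 24 (constant).
So u_k = k^4 - 3k^3 + 3k^2 - k - 5.
Continuing: …, 745, 1507, 2739, 4603, …, u_{10} = 7285.
Summing k = 0..10 (11 terms) gives 17303.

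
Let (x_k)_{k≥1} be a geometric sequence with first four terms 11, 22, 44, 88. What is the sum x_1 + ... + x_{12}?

Common ratio r = 2.
x_k = 11·2^(k-1).
S = 11·(2^12 - 1)/(2 - 1) = 11·(4096 - 1)/(1) = 45045.

45045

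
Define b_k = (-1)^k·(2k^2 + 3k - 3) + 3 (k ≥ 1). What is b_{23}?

(-1)^23 = -1; 2k^2 + 3k - 3 at k=23 is 1124; so b_{23} = -1121.

-1121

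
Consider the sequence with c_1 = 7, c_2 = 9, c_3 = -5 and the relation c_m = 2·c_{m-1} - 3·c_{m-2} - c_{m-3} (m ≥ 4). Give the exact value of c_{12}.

-6356

Compute successive terms:
c_4 = -44;  c_5 = -82;  c_6 = -27;  c_7 = 236;  c_8 = 635;  c_9 = 589;  c_{10} = -963;  c_{11} = -4328;  c_{12} = -6356.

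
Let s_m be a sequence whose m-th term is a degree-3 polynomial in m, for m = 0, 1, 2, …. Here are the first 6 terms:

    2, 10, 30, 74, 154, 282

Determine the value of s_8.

1st diffs: 8, 20, 44, 80, 128.
2nd diffs: 12, 24, 36, 48.
3rd diffs: 12, 12, 12 (constant).
Newton forward-difference form: s_m = 2 + 8·C(m,1) + 12·C(m,2) + 12·C(m,3).
At m = 8: m = 8, so s_8 = 2 + 64 + 336 + 672 = 1074.

1074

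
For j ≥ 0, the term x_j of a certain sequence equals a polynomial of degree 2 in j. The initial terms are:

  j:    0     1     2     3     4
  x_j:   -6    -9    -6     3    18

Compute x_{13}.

423

1st diffs: -3, 3, 9, 15.
2nd diffs: 6, 6, 6 (constant).
Newton forward-difference form: x_j = -6 + (-3)·C(j,1) + 6·C(j,2).
At j = 13: j = 13, so x_{13} = -6 - 39 + 468 = 423.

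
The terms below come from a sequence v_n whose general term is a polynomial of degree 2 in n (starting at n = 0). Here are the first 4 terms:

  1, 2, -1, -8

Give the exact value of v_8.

1st diffs: 1, -3, -7.
2nd diffs: -4, -4 (constant).
Newton forward-difference form: v_n = 1 + 1·C(n,1) + (-4)·C(n,2).
At n = 8: n = 8, so v_8 = 1 + 8 - 112 = -103.

-103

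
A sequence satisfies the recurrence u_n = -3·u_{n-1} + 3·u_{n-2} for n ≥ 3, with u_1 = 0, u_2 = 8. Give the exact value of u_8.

u_3 = -24;  u_4 = 96;  u_5 = -360;  u_6 = 1368;  u_7 = -5184;  u_8 = 19656.

19656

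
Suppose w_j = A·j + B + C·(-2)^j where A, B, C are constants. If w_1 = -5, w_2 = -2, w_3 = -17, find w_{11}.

Write the equations: A + B - 2C = -5; 2A + B + 4C = -2; 3A + B - 8C = -17.
Subtracting the first from the second: A + 6C = 3.
Subtracting the second from the third: A - 12C = -15.
Solving: C = 1, A = -3, then B = 0.
So w_j = -3·j + 0 + 1·(-2)^j; at j=11 this is -2081.

-2081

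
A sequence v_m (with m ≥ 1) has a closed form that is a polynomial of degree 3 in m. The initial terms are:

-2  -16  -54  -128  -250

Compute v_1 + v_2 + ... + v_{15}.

-28800

1st diffs: -14, -38, -74, -122.
2nd diffs: -24, -36, -48.
3rd diffs: -12, -12 (constant).
Newton forward-difference form: v_m = -2 + (-14)·C(m-1,1) + (-24)·C(m-1,2) + (-12)·C(m-1,3).
Continuing: …, -432, -686, -1024, -1458, …, v_{15} = -6750.
Summing m = 1..15 (15 terms) gives -28800.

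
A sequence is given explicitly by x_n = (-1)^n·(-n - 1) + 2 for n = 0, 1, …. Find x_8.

(-1)^8 = 1; -n - 1 at n=8 is -9; so x_8 = -7.

-7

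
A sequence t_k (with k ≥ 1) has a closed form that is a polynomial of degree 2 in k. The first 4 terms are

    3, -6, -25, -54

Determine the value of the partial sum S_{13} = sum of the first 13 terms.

-3523

1st diffs: -9, -19, -29.
2nd diffs: -10, -10 (constant).
Newton forward-difference form: t_k = 3 + (-9)·C(k-1,1) + (-10)·C(k-1,2).
Continuing: …, -93, -142, -201, -270, …, t_{13} = -765.
Summing k = 1..13 (13 terms) gives -3523.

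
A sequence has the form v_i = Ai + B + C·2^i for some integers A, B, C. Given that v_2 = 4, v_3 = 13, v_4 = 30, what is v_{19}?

The three given values yield: 2A + B + 4C = 4; 3A + B + 8C = 13; 4A + B + 16C = 30.
Subtracting the first from the second: A + 4C = 9.
Subtracting the second from the third: A + 8C = 17.
Solving: C = 2, A = 1, then B = -6.
Hence v_{19} = 1·19 + (-6) + 2·524288 = 1048589.

1048589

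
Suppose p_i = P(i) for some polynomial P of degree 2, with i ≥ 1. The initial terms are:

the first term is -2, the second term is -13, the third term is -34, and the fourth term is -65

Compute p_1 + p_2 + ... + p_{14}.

1st diffs: -11, -21, -31.
2nd diffs: -10, -10 (constant).
So p_i = -5i^2 + 4i - 1.
Continuing: …, -106, -157, -218, -289, …, p_{14} = -925.
Summing i = 1..14 (14 terms) gives -4669.

-4669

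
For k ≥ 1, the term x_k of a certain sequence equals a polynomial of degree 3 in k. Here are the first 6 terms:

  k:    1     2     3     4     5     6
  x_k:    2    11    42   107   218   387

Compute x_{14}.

5267

1st diffs: 9, 31, 65, 111, 169.
2nd diffs: 22, 34, 46, 58.
3rd diffs: 12, 12, 12 (constant).
So x_k = 2k^3 - k^2 - 2k + 3.
Evaluating at k = 14 gives x_{14} = 5267.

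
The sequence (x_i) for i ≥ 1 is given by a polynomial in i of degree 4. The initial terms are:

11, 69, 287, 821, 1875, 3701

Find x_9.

17051

1st diffs: 58, 218, 534, 1054, 1826.
2nd diffs: 160, 316, 520, 772.
3rd diffs: 156, 204, 252.
4th diffs: 48, 48 (constant).
Newton forward-difference form: x_i = 11 + 58·C(i-1,1) + 160·C(i-1,2) + 156·C(i-1,3) + 48·C(i-1,4).
At i = 9: i-1 = 8, so x_9 = 11 + 464 + 4480 + 8736 + 3360 = 17051.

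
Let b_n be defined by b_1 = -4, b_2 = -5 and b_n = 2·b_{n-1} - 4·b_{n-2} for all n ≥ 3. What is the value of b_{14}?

Iterate the recurrence:
b_3 = 6  b_4 = 32  b_5 = 40  …  b_{11} = 2560  b_{12} = -3072  b_{13} = -16384  b_{14} = -20480.

-20480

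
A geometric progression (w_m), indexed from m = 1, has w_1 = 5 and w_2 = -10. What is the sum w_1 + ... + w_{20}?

Common ratio r = -2.
w_m = 5·(-2)^(m-1).
S = 5·((-2)^20 - 1)/(-2 - 1) = 5·(1048576 - 1)/(-3) = -1747625.

-1747625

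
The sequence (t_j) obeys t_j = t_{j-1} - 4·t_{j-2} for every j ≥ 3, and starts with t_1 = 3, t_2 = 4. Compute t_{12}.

Compute successive terms:
t_3 = -8; t_4 = -24; t_5 = 8; t_6 = 104; t_7 = 72; t_8 = -344; t_9 = -632; t_{10} = 744; t_{11} = 3272; t_{12} = 296.

296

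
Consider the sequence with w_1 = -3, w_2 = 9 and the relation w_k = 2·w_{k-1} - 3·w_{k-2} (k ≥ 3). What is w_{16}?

33723

Applying the relation repeatedly:
w_3 = 27;  w_4 = 27;  w_5 = -27;  …;  w_{13} = -6507;  w_{14} = -5319;  w_{15} = 8883;  w_{16} = 33723.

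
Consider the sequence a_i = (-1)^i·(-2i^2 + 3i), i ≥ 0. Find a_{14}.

(-1)^14 = 1; -2i^2 + 3i at i=14 is -350; so a_{14} = -350.

-350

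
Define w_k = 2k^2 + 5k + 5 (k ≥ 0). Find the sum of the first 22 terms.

7887

Over k = 0..21: Σk = 231, Σk² = 3311.
Total = (2)·3311 + (5)·231 + (5)·22 = 7887.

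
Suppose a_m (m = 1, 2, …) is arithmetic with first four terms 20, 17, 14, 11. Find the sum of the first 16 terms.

Common difference d = -3.
a_m = 20 + (m - 1)·(-3).
a_{16} = -25; S = 16·(20 + (-25))/2 = -40.

-40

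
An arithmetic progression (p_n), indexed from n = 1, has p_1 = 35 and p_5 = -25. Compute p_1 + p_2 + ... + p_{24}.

-3300

Common difference d = (-25 - 35) / (5 - 1) = -15.
p_n = 35 + (n - 1)·(-15).
p_{24} = -310; S = 24·(35 + (-310))/2 = -3300.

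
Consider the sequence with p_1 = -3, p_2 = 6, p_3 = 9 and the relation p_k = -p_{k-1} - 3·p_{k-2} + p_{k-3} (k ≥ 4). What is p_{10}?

-450

Iterate the recurrence:
p_4 = -30;  p_5 = 9;  p_6 = 90;  p_7 = -147;  p_8 = -114;  p_9 = 645;  p_{10} = -450.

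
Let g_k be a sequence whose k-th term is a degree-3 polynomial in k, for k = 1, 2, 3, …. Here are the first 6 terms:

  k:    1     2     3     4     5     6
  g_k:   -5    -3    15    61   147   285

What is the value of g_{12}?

2877

1st diffs: 2, 18, 46, 86, 138.
2nd diffs: 16, 28, 40, 52.
3rd diffs: 12, 12, 12 (constant).
So g_k = 2k^3 - 4k^2 - 3.
Evaluating at k = 12 gives g_{12} = 2877.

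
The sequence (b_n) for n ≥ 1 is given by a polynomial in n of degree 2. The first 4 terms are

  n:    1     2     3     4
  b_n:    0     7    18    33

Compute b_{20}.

817

1st diffs: 7, 11, 15.
2nd diffs: 4, 4 (constant).
Newton forward-difference form: b_n = 7·C(n-1,1) + 4·C(n-1,2).
At n = 20: n-1 = 19, so b_{20} = 133 + 684 = 817.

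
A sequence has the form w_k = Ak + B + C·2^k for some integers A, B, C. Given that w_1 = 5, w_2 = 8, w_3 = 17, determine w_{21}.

6291395

At k = 1, 2, 3: A + B + 2C = 5; 2A + B + 4C = 8; 3A + B + 8C = 17.
Subtracting the first from the second: A + 2C = 3.
Subtracting the second from the third: A + 4C = 9.
Solving: C = 3, A = -3, then B = 2.
Hence w_{21} = -3·21 + 2 + 3·2097152 = 6291395.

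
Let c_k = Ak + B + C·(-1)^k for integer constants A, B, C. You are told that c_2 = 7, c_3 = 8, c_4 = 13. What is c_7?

Write the equations: 2A + B + C = 7; 3A + B - C = 8; 4A + B + C = 13.
Subtracting the first from the second: A - 2C = 1.
Subtracting the second from the third: A + 2C = 5.
Solving: C = 1, A = 3, then B = 0.
Hence c_7 = 3·7 + 0 + 1·(-1) = 20.

20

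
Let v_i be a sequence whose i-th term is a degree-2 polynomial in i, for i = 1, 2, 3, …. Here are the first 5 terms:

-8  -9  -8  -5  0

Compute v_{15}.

1st diffs: -1, 1, 3, 5.
2nd diffs: 2, 2, 2 (constant).
So v_i = i^2 - 4i - 5.
Evaluating at i = 15 gives v_{15} = 160.

160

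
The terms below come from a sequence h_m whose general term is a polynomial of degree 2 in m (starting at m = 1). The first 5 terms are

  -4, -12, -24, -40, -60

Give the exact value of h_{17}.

1st diffs: -8, -12, -16, -20.
2nd diffs: -4, -4, -4 (constant).
Newton forward-difference form: h_m = -4 + (-8)·C(m-1,1) + (-4)·C(m-1,2).
At m = 17: m-1 = 16, so h_{17} = -4 - 128 - 480 = -612.

-612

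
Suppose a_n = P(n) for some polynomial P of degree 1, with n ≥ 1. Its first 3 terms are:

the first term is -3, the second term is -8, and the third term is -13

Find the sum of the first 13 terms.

1st diffs: -5, -5 (constant).
So a_n = -5n + 2.
Continuing: …, -18, -23, -28, -33, …, a_{13} = -63.
Summing n = 1..13 (13 terms) gives -429.

-429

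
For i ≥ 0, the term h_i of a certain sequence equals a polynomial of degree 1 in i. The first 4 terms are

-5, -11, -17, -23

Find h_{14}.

-89

1st diffs: -6, -6, -6 (constant).
So h_i = -6i - 5.
Evaluating at i = 14 gives h_{14} = -89.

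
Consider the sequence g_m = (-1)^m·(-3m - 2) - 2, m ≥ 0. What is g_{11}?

33

(-1)^11 = -1; -3m - 2 at m=11 is -35; so g_{11} = 33.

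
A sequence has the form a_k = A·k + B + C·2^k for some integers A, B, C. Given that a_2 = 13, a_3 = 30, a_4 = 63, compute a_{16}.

The three given values yield: 2A + B + 4C = 13; 3A + B + 8C = 30; 4A + B + 16C = 63.
Subtracting the first from the second: A + 4C = 17.
Subtracting the second from the third: A + 8C = 33.
Solving: C = 4, A = 1, then B = -5.
So a_k = 1·k + (-5) + 4·2^k; at k=16 this is 262155.

262155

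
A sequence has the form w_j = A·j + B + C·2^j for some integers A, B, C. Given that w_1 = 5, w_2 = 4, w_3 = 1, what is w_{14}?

Write the equations: A + B + 2C = 5; 2A + B + 4C = 4; 3A + B + 8C = 1.
Subtracting the first from the second: A + 2C = -1.
Subtracting the second from the third: A + 4C = -3.
Solving: C = -1, A = 1, then B = 6.
Hence w_{14} = 1·14 + 6 + (-1)·16384 = -16364.

-16364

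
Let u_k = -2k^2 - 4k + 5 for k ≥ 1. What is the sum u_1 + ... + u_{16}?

Over k = 1..16: Σk = 136, Σk² = 1496.
Total = (-2)·1496 + (-4)·136 + (5)·16 = -3456.

-3456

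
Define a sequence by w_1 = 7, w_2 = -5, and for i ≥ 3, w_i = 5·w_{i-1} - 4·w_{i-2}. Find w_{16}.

Step forward from the initial values:
w_3 = -53, w_4 = -245, w_5 = -1013, …, w_{13} = -67108853, w_{14} = -268435445, w_{15} = -1073741813, w_{16} = -4294967285.
(Characteristic roots are 4 and 1.)

-4294967285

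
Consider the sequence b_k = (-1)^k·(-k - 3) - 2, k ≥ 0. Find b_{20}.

(-1)^20 = 1; -k - 3 at k=20 is -23; so b_{20} = -25.

-25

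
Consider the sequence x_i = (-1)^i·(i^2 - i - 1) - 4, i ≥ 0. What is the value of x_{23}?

(-1)^23 = -1; i^2 - i - 1 at i=23 is 505; so x_{23} = -509.

-509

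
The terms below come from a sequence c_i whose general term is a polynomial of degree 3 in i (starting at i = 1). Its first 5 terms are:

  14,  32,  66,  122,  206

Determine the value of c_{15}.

1st diffs: 18, 34, 56, 84.
2nd diffs: 16, 22, 28.
3rd diffs: 6, 6 (constant).
Newton forward-difference form: c_i = 14 + 18·C(i-1,1) + 16·C(i-1,2) + 6·C(i-1,3).
At i = 15: i-1 = 14, so c_{15} = 14 + 252 + 1456 + 2184 = 3906.

3906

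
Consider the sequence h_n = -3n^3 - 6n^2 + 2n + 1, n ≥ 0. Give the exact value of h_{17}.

h_{17} = -3·17^3 - 6·17^2 + 2·17 + 1 = -16438.

-16438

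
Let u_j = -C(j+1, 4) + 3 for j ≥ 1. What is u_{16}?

C(17, 4) = 2380, so u_{16} = -2377.

-2377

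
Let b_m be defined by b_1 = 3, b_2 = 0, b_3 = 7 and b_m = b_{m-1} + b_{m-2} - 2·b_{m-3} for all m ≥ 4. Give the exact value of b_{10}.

-31

Applying the relation repeatedly:
b_4 = 1;  b_5 = 8;  b_6 = -5;  b_7 = 1;  b_8 = -20;  b_9 = -9;  b_{10} = -31.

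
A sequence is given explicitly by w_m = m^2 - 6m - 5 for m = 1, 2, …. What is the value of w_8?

11

w_8 = 1·8^2 - 6·8 - 5 = 11.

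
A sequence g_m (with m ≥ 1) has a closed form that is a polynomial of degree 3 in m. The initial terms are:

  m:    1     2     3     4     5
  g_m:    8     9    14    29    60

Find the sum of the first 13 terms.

5616

1st diffs: 1, 5, 15, 31.
2nd diffs: 4, 10, 16.
3rd diffs: 6, 6 (constant).
So g_m = m^3 - 4m^2 + 6m + 5.
Continuing: …, 113, 194, 309, 464, …, g_{13} = 1604.
Summing m = 1..13 (13 terms) gives 5616.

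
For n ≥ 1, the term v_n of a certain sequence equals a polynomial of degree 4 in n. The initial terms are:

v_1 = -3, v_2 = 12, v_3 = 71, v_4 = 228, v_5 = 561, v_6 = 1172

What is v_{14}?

36228

1st diffs: 15, 59, 157, 333, 611.
2nd diffs: 44, 98, 176, 278.
3rd diffs: 54, 78, 102.
4th diffs: 24, 24 (constant).
Newton forward-difference form: v_n = -3 + 15·C(n-1,1) + 44·C(n-1,2) + 54·C(n-1,3) + 24·C(n-1,4).
At n = 14: n-1 = 13, so v_{14} = -3 + 195 + 3432 + 15444 + 17160 = 36228.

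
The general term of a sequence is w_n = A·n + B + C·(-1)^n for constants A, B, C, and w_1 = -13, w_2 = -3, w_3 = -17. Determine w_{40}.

Write the equations: A + B - C = -13; 2A + B + C = -3; 3A + B - C = -17.
Subtracting the first from the second: A + 2C = 10.
Subtracting the second from the third: A - 2C = -14.
Solving: C = 6, A = -2, then B = -5.
Hence w_{40} = -2·40 + (-5) + 6·1 = -79.

-79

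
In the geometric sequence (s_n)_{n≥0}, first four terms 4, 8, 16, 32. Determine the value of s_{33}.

34359738368

Common ratio r = 2.
s_n = 4·2^(n-0).
s_{33} = 4·2^33 = 34359738368.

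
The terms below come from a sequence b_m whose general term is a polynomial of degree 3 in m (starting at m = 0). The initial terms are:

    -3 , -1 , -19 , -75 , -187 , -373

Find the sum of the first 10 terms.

1st diffs: 2, -18, -56, -112, -186.
2nd diffs: -20, -38, -56, -74.
3rd diffs: -18, -18, -18 (constant).
Newton forward-difference form: b_m = -3 + 2·C(m,1) + (-20)·C(m,2) + (-18)·C(m,3).
Continuing: -651, -1039, -1555, -2217.
Summing m = 0..9 (10 terms) gives -6120.

-6120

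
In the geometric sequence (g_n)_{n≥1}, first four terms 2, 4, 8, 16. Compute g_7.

Common ratio r = 2.
g_n = 2·2^(n-1).
g_7 = 2·2^6 = 128.

128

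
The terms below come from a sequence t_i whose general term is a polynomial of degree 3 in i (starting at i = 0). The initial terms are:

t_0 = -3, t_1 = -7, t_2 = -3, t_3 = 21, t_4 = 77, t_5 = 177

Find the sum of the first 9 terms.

2013

1st diffs: -4, 4, 24, 56, 100.
2nd diffs: 8, 20, 32, 44.
3rd diffs: 12, 12, 12 (constant).
Newton forward-difference form: t_i = -3 + (-4)·C(i,1) + 8·C(i,2) + 12·C(i,3).
Continuing: 333, 557, 861.
Summing i = 0..8 (9 terms) gives 2013.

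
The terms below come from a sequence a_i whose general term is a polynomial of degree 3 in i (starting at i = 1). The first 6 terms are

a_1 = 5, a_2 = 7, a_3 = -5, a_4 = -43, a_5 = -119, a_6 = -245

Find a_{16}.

1st diffs: 2, -12, -38, -76, -126.
2nd diffs: -14, -26, -38, -50.
3rd diffs: -12, -12, -12 (constant).
Newton forward-difference form: a_i = 5 + 2·C(i-1,1) + (-14)·C(i-1,2) + (-12)·C(i-1,3).
At i = 16: i-1 = 15, so a_{16} = 5 + 30 - 1470 - 5460 = -6895.

-6895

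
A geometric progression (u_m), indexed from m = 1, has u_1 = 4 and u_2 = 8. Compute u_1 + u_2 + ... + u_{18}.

Common ratio r = 2.
u_m = 4·2^(m-1).
S = 4·(2^18 - 1)/(2 - 1) = 4·(262144 - 1)/(1) = 1048572.

1048572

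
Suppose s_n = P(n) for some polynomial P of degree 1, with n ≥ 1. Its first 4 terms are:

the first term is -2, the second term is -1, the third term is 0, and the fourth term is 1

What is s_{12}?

9

1st diffs: 1, 1, 1 (constant).
So s_n = n - 3.
Evaluating at n = 12 gives s_{12} = 9.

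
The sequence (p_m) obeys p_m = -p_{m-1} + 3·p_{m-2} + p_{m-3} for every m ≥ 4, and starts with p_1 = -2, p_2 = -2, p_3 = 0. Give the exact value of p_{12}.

-2488

Step forward from the initial values:
p_4 = -8;  p_5 = 6;  p_6 = -30;  p_7 = 40;  p_8 = -124;  p_9 = 214;  p_{10} = -546;  p_{11} = 1064;  p_{12} = -2488.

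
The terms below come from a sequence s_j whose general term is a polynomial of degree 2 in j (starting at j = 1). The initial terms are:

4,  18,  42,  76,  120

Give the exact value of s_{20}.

1st diffs: 14, 24, 34, 44.
2nd diffs: 10, 10, 10 (constant).
So s_j = 5j^2 - j.
Evaluating at j = 20 gives s_{20} = 1980.

1980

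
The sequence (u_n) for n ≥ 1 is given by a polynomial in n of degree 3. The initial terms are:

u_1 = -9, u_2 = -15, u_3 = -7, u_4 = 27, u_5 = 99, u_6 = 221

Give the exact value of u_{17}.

1st diffs: -6, 8, 34, 72, 122.
2nd diffs: 14, 26, 38, 50.
3rd diffs: 12, 12, 12 (constant).
Newton forward-difference form: u_n = -9 + (-6)·C(n-1,1) + 14·C(n-1,2) + 12·C(n-1,3).
At n = 17: n-1 = 16, so u_{17} = -9 - 96 + 1680 + 6720 = 8295.

8295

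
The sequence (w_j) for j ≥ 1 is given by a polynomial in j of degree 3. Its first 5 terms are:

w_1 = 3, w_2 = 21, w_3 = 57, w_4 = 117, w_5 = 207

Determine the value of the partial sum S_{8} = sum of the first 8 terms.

1956

1st diffs: 18, 36, 60, 90.
2nd diffs: 18, 24, 30.
3rd diffs: 6, 6 (constant).
Newton forward-difference form: w_j = 3 + 18·C(j-1,1) + 18·C(j-1,2) + 6·C(j-1,3).
Continuing: 333, 501, 717.
Summing j = 1..8 (8 terms) gives 1956.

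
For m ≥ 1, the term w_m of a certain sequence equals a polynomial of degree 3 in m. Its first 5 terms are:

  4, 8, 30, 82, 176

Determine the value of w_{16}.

7414

1st diffs: 4, 22, 52, 94.
2nd diffs: 18, 30, 42.
3rd diffs: 12, 12 (constant).
So w_m = 2m^3 - 3m^2 - m + 6.
Evaluating at m = 16 gives w_{16} = 7414.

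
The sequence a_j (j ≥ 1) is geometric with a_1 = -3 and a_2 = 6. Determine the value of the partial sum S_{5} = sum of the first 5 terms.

Common ratio r = -2.
a_j = (-3)·(-2)^(j-1).
S = (-3)·((-2)^5 - 1)/(-2 - 1) = (-3)·(-32 - 1)/(-3) = -33.

-33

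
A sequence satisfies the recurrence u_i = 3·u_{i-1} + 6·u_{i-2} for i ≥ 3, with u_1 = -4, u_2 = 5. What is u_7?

-621

u_3 = -9; u_4 = 3; u_5 = -45; u_6 = -117; u_7 = -621.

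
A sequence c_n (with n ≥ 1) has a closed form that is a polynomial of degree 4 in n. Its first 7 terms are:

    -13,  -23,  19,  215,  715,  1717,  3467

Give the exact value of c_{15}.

1st diffs: -10, 42, 196, 500, 1002, 1750.
2nd diffs: 52, 154, 304, 502, 748.
3rd diffs: 102, 150, 198, 246.
4th diffs: 48, 48, 48 (constant).
Newton forward-difference form: c_n = -13 + (-10)·C(n-1,1) + 52·C(n-1,2) + 102·C(n-1,3) + 48·C(n-1,4).
At n = 15: n-1 = 14, so c_{15} = -13 - 140 + 4732 + 37128 + 48048 = 89755.

89755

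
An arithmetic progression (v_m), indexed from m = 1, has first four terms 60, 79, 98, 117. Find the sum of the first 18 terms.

3987

Common difference d = 19.
v_m = 60 + (m - 1)·19.
v_{18} = 383; S = 18·(60 + 383)/2 = 3987.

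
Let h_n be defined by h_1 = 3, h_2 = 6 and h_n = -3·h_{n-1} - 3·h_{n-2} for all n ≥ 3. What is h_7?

-81

h_3 = -27  h_4 = 63  h_5 = -108  h_6 = 135  h_7 = -81.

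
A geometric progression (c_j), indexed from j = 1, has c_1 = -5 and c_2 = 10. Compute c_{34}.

42949672960

Common ratio r = -2.
c_j = (-5)·(-2)^(j-1).
c_{34} = (-5)·(-2)^33 = 42949672960.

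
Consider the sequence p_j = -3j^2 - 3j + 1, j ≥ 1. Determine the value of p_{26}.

p_{26} = -3·26^2 - 3·26 + 1 = -2105.

-2105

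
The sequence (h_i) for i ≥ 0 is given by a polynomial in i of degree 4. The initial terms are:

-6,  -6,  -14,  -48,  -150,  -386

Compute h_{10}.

-7566

1st diffs: 0, -8, -34, -102, -236.
2nd diffs: -8, -26, -68, -134.
3rd diffs: -18, -42, -66.
4th diffs: -24, -24 (constant).
Newton forward-difference form: h_i = -6 + (-8)·C(i,2) + (-18)·C(i,3) + (-24)·C(i,4).
At i = 10: i = 10, so h_{10} = -6 - 360 - 2160 - 5040 = -7566.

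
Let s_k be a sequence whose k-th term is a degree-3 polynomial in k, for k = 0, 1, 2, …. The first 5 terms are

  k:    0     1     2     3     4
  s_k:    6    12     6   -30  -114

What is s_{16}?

1st diffs: 6, -6, -36, -84.
2nd diffs: -12, -30, -48.
3rd diffs: -18, -18 (constant).
Newton forward-difference form: s_k = 6 + 6·C(k,1) + (-12)·C(k,2) + (-18)·C(k,3).
At k = 16: k = 16, so s_{16} = 6 + 96 - 1440 - 10080 = -11418.

-11418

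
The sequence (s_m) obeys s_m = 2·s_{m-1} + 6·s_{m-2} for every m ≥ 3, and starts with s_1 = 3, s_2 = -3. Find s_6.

Step forward from the initial values:
s_3 = 12, s_4 = 6, s_5 = 84, s_6 = 204.

204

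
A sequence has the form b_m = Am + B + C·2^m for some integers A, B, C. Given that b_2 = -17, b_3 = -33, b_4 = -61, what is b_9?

-1569

Plug in m = 2, 3, 4: 2A + B + 4C = -17; 3A + B + 8C = -33; 4A + B + 16C = -61.
Subtracting the first from the second: A + 4C = -16.
Subtracting the second from the third: A + 8C = -28.
Solving: C = -3, A = -4, then B = 3.
Hence b_9 = -4·9 + 3 + (-3)·512 = -1569.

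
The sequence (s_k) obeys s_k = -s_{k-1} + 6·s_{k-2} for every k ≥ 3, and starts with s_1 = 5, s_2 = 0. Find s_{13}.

Iterate the recurrence:
s_3 = 30, s_4 = -30, s_5 = 210, …, s_{10} = -37830, s_{11} = 121170, s_{12} = -348150, s_{13} = 1075170.
(Characteristic roots are 2 and -3.)

1075170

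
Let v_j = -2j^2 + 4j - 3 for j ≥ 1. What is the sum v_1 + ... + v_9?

-417

Over j = 1..9: Σj = 45, Σj² = 285.
Total = (-2)·285 + (4)·45 + (-3)·9 = -417.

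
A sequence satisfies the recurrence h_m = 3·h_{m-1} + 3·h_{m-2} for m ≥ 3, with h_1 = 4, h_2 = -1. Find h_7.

1404

Step forward from the initial values:
h_3 = 9; h_4 = 24; h_5 = 99; h_6 = 369; h_7 = 1404.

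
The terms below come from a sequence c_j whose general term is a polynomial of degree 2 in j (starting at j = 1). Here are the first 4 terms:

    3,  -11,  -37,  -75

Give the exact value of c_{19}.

-2085

1st diffs: -14, -26, -38.
2nd diffs: -12, -12 (constant).
Newton forward-difference form: c_j = 3 + (-14)·C(j-1,1) + (-12)·C(j-1,2).
At j = 19: j-1 = 18, so c_{19} = 3 - 252 - 1836 = -2085.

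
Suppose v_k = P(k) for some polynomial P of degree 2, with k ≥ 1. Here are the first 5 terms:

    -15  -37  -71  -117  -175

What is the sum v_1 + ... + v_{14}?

1st diffs: -22, -34, -46, -58.
2nd diffs: -12, -12, -12 (constant).
So v_k = -6k^2 - 4k - 5.
Continuing: …, -245, -327, -421, -527, …, v_{14} = -1237.
Summing k = 1..14 (14 terms) gives -6580.

-6580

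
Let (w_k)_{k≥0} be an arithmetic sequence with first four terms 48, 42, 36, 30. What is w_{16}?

Common difference d = -6.
w_k = 48 + (k - 0)·(-6).
w_{16} = 48 + 16·(-6) = -48.

-48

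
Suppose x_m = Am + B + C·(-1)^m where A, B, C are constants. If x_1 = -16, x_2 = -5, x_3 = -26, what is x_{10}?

Plug in m = 1, 2, 3: A + B - C = -16; 2A + B + C = -5; 3A + B - C = -26.
Subtracting the first from the second: A + 2C = 11.
Subtracting the second from the third: A - 2C = -21.
Solving: C = 8, A = -5, then B = -3.
Therefore x_{10} = -50 + (-3) + 8·1 = -45.

-45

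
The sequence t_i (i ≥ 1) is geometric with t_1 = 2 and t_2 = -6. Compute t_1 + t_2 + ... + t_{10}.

Common ratio r = -3.
t_i = 2·(-3)^(i-1).
S = 2·((-3)^10 - 1)/(-3 - 1) = 2·(59049 - 1)/(-4) = -29524.

-29524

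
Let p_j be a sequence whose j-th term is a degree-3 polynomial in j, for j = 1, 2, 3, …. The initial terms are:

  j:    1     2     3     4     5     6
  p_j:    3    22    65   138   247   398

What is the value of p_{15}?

1st diffs: 19, 43, 73, 109, 151.
2nd diffs: 24, 30, 36, 42.
3rd diffs: 6, 6, 6 (constant).
Newton forward-difference form: p_j = 3 + 19·C(j-1,1) + 24·C(j-1,2) + 6·C(j-1,3).
At j = 15: j-1 = 14, so p_{15} = 3 + 266 + 2184 + 2184 = 4637.

4637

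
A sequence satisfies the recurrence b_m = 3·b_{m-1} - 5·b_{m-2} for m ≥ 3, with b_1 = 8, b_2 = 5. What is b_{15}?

655175

Applying the relation repeatedly:
b_3 = -25  b_4 = -100  b_5 = -175  …  b_{12} = -61225  b_{13} = -65800  b_{14} = 108725  b_{15} = 655175.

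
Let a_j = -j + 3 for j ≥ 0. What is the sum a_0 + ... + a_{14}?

Over j = 0..14: Σj = 105.
Total = (-1)·105 + (3)·15 = -60.

-60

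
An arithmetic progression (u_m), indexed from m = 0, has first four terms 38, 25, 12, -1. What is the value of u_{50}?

-612

Common difference d = -13.
u_m = 38 + (m - 0)·(-13).
u_{50} = 38 + 50·(-13) = -612.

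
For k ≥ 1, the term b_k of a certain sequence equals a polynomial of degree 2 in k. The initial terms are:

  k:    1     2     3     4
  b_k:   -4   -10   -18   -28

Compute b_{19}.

1st diffs: -6, -8, -10.
2nd diffs: -2, -2 (constant).
So b_k = -k^2 - 3k.
Evaluating at k = 19 gives b_{19} = -418.

-418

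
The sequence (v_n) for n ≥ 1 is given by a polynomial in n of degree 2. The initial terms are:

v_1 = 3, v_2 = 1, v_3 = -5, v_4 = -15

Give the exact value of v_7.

1st diffs: -2, -6, -10.
2nd diffs: -4, -4 (constant).
So v_n = -2n^2 + 4n + 1.
Evaluating at n = 7 gives v_7 = -69.

-69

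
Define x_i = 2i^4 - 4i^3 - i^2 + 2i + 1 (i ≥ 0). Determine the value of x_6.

1705

x_6 = 2·6^4 - 4·6^3 - 1·6^2 + 2·6 + 1 = 1705.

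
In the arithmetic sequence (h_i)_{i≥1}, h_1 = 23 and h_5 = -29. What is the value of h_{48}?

-588

Common difference d = (-29 - 23) / (5 - 1) = -13.
h_i = 23 + (i - 1)·(-13).
h_{48} = 23 + 47·(-13) = -588.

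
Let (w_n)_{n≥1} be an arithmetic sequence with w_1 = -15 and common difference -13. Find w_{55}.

-717

w_n = -15 + (n - 1)·(-13).
w_{55} = -15 + 54·(-13) = -717.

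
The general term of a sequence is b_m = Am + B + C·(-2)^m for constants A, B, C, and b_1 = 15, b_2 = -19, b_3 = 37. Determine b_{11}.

Plug in m = 1, 2, 3: A + B - 2C = 15; 2A + B + 4C = -19; 3A + B - 8C = 37.
Subtracting the first from the second: A + 6C = -34.
Subtracting the second from the third: A - 12C = 56.
Solving: C = -5, A = -4, then B = 9.
Hence b_{11} = -4·11 + 9 + (-5)·(-2048) = 10205.

10205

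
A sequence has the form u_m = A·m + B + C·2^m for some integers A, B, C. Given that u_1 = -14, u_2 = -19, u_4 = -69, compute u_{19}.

Write the equations: A + B + 2C = -14; 2A + B + 4C = -19; 4A + B + 16C = -69.
Subtracting the first from the second: A + 2C = -5.
Subtracting the second from the third: 2A + 12C = -50.
Solving: C = -5, A = 5, then B = -9.
So u_m = 5·m + (-9) + (-5)·2^m; at m=19 this is -2621354.

-2621354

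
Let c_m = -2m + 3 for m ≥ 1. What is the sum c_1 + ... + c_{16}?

-224

Over m = 1..16: Σm = 136.
Total = (-2)·136 + (3)·16 = -224.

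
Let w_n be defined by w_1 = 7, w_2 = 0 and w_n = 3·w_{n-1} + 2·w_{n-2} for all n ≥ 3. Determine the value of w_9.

24682

w_3 = 14; w_4 = 42; w_5 = 154; w_6 = 546; w_7 = 1946; w_8 = 6930; w_9 = 24682.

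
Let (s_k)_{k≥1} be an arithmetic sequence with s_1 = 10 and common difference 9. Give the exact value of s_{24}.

s_k = 10 + (k - 1)·9.
s_{24} = 10 + 23·9 = 217.

217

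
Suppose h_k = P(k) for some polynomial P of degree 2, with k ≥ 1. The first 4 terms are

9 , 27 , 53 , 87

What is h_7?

1st diffs: 18, 26, 34.
2nd diffs: 8, 8 (constant).
Newton forward-difference form: h_k = 9 + 18·C(k-1,1) + 8·C(k-1,2).
At k = 7: k-1 = 6, so h_7 = 9 + 108 + 120 = 237.

237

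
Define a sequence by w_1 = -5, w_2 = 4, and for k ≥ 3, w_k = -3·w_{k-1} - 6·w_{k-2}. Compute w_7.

-1026

Step forward from the initial values:
w_3 = 18, w_4 = -78, w_5 = 126, w_6 = 90, w_7 = -1026.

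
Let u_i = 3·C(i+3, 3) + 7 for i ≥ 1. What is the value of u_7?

367

C(10, 3) = 120, so u_7 = 367.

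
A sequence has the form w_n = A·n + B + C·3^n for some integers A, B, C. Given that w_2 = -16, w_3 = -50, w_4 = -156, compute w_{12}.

Write the equations: 2A + B + 9C = -16; 3A + B + 27C = -50; 4A + B + 81C = -156.
Subtracting the first from the second: A + 18C = -34.
Subtracting the second from the third: A + 54C = -106.
Solving: C = -2, A = 2, then B = -2.
Therefore w_{12} = 24 + (-2) + (-2)·531441 = -1062860.

-1062860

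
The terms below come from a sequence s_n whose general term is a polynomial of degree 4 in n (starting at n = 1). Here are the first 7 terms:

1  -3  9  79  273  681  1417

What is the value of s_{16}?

53491

1st diffs: -4, 12, 70, 194, 408, 736.
2nd diffs: 16, 58, 124, 214, 328.
3rd diffs: 42, 66, 90, 114.
4th diffs: 24, 24, 24 (constant).
Newton forward-difference form: s_n = 1 + (-4)·C(n-1,1) + 16·C(n-1,2) + 42·C(n-1,3) + 24·C(n-1,4).
At n = 16: n-1 = 15, so s_{16} = 1 - 60 + 1680 + 19110 + 32760 = 53491.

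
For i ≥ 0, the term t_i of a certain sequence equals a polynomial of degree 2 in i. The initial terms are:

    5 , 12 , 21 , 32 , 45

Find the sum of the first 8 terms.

1st diffs: 7, 9, 11, 13.
2nd diffs: 2, 2, 2 (constant).
Newton forward-difference form: t_i = 5 + 7·C(i,1) + 2·C(i,2).
Continuing: 60, 77, 96.
Summing i = 0..7 (8 terms) gives 348.

348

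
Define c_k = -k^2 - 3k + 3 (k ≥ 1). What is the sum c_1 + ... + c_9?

-393

Over k = 1..9: Σk = 45, Σk² = 285.
Total = (-1)·285 + (-3)·45 + (3)·9 = -393.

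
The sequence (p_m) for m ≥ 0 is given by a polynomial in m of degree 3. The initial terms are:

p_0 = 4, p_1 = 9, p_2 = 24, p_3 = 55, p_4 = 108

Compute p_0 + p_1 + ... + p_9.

1st diffs: 5, 15, 31, 53.
2nd diffs: 10, 16, 22.
3rd diffs: 6, 6 (constant).
Newton forward-difference form: p_m = 4 + 5·C(m,1) + 10·C(m,2) + 6·C(m,3).
Continuing: …, 189, 304, 459, 660, …, p_9 = 913.
Summing m = 0..9 (10 terms) gives 2725.

2725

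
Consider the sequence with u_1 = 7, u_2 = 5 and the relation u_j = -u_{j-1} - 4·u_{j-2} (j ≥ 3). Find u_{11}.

3263

u_3 = -33; u_4 = 13; u_5 = 119; u_6 = -171; u_7 = -305; u_8 = 989; u_9 = 231; u_{10} = -4187; u_{11} = 3263.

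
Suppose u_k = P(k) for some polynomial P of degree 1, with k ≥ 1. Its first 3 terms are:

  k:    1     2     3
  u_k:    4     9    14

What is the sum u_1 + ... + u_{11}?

319

1st diffs: 5, 5 (constant).
So u_k = 5k - 1.
Continuing: …, 19, 24, 29, 34, …, u_{11} = 54.
Summing k = 1..11 (11 terms) gives 319.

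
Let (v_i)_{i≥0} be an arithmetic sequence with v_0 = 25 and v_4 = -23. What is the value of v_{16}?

-167

Common difference d = (-23 - 25) / (4 - 0) = -12.
v_i = 25 + (i - 0)·(-12).
v_{16} = 25 + 16·(-12) = -167.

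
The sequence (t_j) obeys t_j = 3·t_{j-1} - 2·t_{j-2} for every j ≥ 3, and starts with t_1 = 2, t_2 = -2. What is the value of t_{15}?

-65530

Step forward from the initial values:
t_3 = -10;  t_4 = -26;  t_5 = -58;  …;  t_{12} = -8186;  t_{13} = -16378;  t_{14} = -32762;  t_{15} = -65530.
(Characteristic roots are 2 and 1.)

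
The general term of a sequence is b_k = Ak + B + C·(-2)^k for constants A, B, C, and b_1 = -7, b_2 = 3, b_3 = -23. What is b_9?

Write the equations: A + B - 2C = -7; 2A + B + 4C = 3; 3A + B - 8C = -23.
Subtracting the first from the second: A + 6C = 10.
Subtracting the second from the third: A - 12C = -26.
Solving: C = 2, A = -2, then B = -1.
So b_k = -2·k + (-1) + 2·(-2)^k; at k=9 this is -1043.

-1043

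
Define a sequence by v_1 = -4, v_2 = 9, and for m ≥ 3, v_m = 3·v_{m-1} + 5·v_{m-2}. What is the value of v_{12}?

5525961

v_3 = 7; v_4 = 66; v_5 = 233; v_6 = 1029; v_7 = 4252; v_8 = 17901; v_9 = 74963; v_{10} = 314394; v_{11} = 1317997; v_{12} = 5525961.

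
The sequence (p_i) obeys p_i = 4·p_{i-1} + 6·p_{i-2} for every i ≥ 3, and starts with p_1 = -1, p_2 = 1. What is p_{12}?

Compute successive terms:
p_3 = -2; p_4 = -2; p_5 = -20; p_6 = -92; p_7 = -488; p_8 = -2504; p_9 = -12944; p_{10} = -66800; p_{11} = -344864; p_{12} = -1780256.

-1780256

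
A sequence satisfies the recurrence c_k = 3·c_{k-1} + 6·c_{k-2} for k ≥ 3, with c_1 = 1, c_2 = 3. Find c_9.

Step forward from the initial values:
c_3 = 15;  c_4 = 63;  c_5 = 279;  c_6 = 1215;  c_7 = 5319;  c_8 = 23247;  c_9 = 101655.

101655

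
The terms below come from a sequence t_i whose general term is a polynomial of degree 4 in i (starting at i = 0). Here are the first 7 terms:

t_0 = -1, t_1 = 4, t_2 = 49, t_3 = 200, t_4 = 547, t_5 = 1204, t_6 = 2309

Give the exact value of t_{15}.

67064

1st diffs: 5, 45, 151, 347, 657, 1105.
2nd diffs: 40, 106, 196, 310, 448.
3rd diffs: 66, 90, 114, 138.
4th diffs: 24, 24, 24 (constant).
Newton forward-difference form: t_i = -1 + 5·C(i,1) + 40·C(i,2) + 66·C(i,3) + 24·C(i,4).
At i = 15: i = 15, so t_{15} = -1 + 75 + 4200 + 30030 + 32760 = 67064.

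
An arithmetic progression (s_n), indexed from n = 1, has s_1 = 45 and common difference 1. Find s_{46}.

90

s_n = 45 + (n - 1)·1.
s_{46} = 45 + 45·1 = 90.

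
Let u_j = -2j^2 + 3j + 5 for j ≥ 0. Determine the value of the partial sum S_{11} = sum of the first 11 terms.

Over j = 0..10: Σj = 55, Σj² = 385.
Total = (-2)·385 + (3)·55 + (5)·11 = -550.

-550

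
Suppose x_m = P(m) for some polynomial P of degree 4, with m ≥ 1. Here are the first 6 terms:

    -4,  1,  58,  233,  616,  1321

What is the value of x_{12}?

21721

1st diffs: 5, 57, 175, 383, 705.
2nd diffs: 52, 118, 208, 322.
3rd diffs: 66, 90, 114.
4th diffs: 24, 24 (constant).
Newton forward-difference form: x_m = -4 + 5·C(m-1,1) + 52·C(m-1,2) + 66·C(m-1,3) + 24·C(m-1,4).
At m = 12: m-1 = 11, so x_{12} = -4 + 55 + 2860 + 10890 + 7920 = 21721.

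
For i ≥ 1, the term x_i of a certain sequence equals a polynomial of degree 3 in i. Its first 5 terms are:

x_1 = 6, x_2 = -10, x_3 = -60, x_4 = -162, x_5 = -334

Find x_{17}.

1st diffs: -16, -50, -102, -172.
2nd diffs: -34, -52, -70.
3rd diffs: -18, -18 (constant).
So x_i = -3i^3 + i^2 + 2i + 6.
Evaluating at i = 17 gives x_{17} = -14410.

-14410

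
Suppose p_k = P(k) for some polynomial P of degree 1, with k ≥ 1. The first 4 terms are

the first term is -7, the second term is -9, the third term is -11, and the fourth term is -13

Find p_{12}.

-29

1st diffs: -2, -2, -2 (constant).
So p_k = -2k - 5.
Evaluating at k = 12 gives p_{12} = -29.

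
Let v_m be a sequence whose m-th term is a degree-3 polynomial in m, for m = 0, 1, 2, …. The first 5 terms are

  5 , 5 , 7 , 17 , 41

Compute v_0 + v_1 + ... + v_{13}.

1st diffs: 0, 2, 10, 24.
2nd diffs: 2, 8, 14.
3rd diffs: 6, 6 (constant).
Newton forward-difference form: v_m = 5 + 2·C(m,2) + 6·C(m,3).
Continuing: …, 85, 155, 257, 397, …, v_{13} = 1877.
Summing m = 0..13 (14 terms) gives 6804.

6804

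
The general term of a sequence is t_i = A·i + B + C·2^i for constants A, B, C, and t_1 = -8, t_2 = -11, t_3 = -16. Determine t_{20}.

Write the equations: A + B + 2C = -8; 2A + B + 4C = -11; 3A + B + 8C = -16.
Subtracting the first from the second: A + 2C = -3.
Subtracting the second from the third: A + 4C = -5.
Solving: C = -1, A = -1, then B = -5.
So t_i = -1·i + (-5) + (-1)·2^i; at i=20 this is -1048601.

-1048601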